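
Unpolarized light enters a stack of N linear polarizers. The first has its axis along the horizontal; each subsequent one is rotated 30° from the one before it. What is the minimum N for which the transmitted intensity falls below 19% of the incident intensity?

N = 5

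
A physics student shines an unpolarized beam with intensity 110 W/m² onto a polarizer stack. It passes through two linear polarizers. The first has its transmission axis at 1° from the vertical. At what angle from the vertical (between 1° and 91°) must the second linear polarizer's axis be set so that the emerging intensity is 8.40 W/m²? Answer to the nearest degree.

θ ≈ 68°

Unpolarized light through the first polarizer → I₁ = ½ I₀, now polarized at 1°.
Target fraction: 8.40 / 110 W/m² = 0.07636 of I₀.
Need I₂/I₀ = 0.07636, so cos²(θ − 1°) = 0.07636 / 0.5 = 0.1527.
θ − 1° = arccos(√0.1527) = 67.0°, giving θ ≈ 1 + 67.0 = 68.0°.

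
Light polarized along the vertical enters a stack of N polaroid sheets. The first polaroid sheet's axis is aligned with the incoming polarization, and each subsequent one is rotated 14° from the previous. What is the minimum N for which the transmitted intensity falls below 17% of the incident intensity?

N = 31

First polarizer is aligned with the polarization: full transmission.
Each further stage multiplies by cos²(14°) = 0.9415.
After N polarizers: T = 0.9415^(N−1). Require T < 0.17 ⇒ N−1 > ln(0.17)/ln(0.9415) = 29.38, so N−1 ≥ 30 and N = 31.
Check: N=31 gives T = 0.1638 < 0.17; N=30 gives T = 0.174.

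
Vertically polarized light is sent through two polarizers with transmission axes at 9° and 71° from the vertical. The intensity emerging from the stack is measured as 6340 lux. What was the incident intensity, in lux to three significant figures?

By Malus's law, I₁ = I₀ cos²(9° − 0°) = I₀ cos²(9°) = 0.9755 I₀.
I₂ = I₁ cos²(71° − 9°) = 0.9755 I₀ · cos²(62°) = 0.215 I₀.
So 6340 lux = 0.215 I₀, giving I₀ = 6340/0.215 = 2.949e+04 lux.

I₀ ≈ 2.95e4 lux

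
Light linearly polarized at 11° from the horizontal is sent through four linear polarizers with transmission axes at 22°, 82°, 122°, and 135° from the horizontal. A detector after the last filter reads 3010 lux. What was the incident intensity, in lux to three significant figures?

I₀ ≈ 2.24e4 lux

I₁ = I₀ cos²(22° − 11°) = I₀ cos²(11°) = 0.9636 I₀.
I₂ = I₁ cos²(82° − 22°) = 0.9636 I₀ · cos²(60°) = 0.2409 I₀.
I₃ = I₂ cos²(122° − 82°) = 0.2409 I₀ · cos²(40°) = 0.1414 I₀.
I₄ = I₃ cos²(135° − 122°) = 0.1414 I₀ · cos²(13°) = 0.1342 I₀.
So 3010 lux = 0.1342 I₀, giving I₀ = 3010/0.1342 = 2.243e+04 lux.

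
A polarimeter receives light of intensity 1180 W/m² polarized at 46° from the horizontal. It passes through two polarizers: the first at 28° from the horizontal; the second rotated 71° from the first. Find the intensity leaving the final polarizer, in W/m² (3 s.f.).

I ≈ 113 W/m²

I₁ = 1180 W/m² · cos²(18°) = 1067 W/m².
I₂ = I₁ · cos²(71°) = 1067 · 0.106 = 113.1 W/m².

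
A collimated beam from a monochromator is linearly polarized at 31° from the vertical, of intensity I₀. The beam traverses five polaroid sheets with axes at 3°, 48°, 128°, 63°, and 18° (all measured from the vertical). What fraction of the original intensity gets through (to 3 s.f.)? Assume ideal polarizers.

≈ 0.00105 I₀

By Malus's law, I₁ = I₀ cos²(3° − 31°) = I₀ cos²(28°) = 0.7796 I₀.
I₂ = I₁ cos²(48° − 3°) = 0.7796 I₀ · cos²(45°) = 0.3898 I₀.
I₃ = I₂ cos²(128° − 48°) = 0.3898 I₀ · cos²(80°) = 0.01175 I₀.
I₄ = I₃ cos²(63° − 128°) = 0.01175 I₀ · cos²(65°) = 0.002099 I₀.
I₅ = I₄ cos²(18° − 63°) = 0.002099 I₀ · cos²(45°) = 0.00105 I₀.
Transmitted fraction = 0.00105.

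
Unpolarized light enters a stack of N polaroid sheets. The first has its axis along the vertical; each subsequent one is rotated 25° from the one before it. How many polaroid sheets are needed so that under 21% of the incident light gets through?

First polarizer halves the unpolarized light: factor 1/2.
Each further stage multiplies by cos²(25°) = 0.8214.
After N polarizers: T = 0.5·0.8214^(N−1). Require T < 0.21 ⇒ N−1 > ln(0.21/0.5)/ln(0.8214) = 4.41, so N−1 ≥ 5 and N = 6.
Check: N=6 gives T = 0.187 < 0.21; N=5 gives T = 0.2276.

N = 6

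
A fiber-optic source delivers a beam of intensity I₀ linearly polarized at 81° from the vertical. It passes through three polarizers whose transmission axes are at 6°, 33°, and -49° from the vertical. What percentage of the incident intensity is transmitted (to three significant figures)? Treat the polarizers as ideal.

I₁ = I₀ cos²(6° − 81°) = I₀ cos²(75°) = 0.06699 I₀.
I₂ = I₁ cos²(33° − 6°) = 0.06699 I₀ · cos²(27°) = 0.05318 I₀.
I₃ = I₂ cos²(-49° − 33°) = 0.05318 I₀ · cos²(82°) = 0.00103 I₀.
That is 0.103% of the incident intensity.

≈ 0.103%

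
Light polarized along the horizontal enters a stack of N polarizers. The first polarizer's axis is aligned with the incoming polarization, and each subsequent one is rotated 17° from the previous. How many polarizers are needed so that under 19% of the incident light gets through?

N = 20

First polarizer is aligned with the polarization: full transmission.
Each further stage multiplies by cos²(17°) = 0.9145.
After N polarizers: T = 0.9145^(N−1). Require T < 0.19 ⇒ N−1 > ln(0.19)/ln(0.9145) = 18.59, so N−1 ≥ 19 and N = 20.
Check: N=20 gives T = 0.1831 < 0.19; N=19 gives T = 0.2002.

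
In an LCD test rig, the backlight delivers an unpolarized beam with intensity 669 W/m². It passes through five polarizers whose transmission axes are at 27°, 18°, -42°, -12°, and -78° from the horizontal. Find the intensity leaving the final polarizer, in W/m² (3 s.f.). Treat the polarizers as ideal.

I ≈ 10.1 W/m²

Unpolarized light through the first polarizer → I₁ = 669 W/m²/2 = 334.5 W/m², polarized at 27°.
I₂ = I₁ · cos²(9°) = 334.5 · 0.9755 = 326.3 W/m².
I₃ = I₂ · cos²(60°) = 326.3 · 0.25 = 81.58 W/m².
I₄ = I₃ · cos²(30°) = 81.58 · 0.75 = 61.18 W/m².
I₅ = I₄ · cos²(66°) = 61.18 · 0.1654 = 10.12 W/m².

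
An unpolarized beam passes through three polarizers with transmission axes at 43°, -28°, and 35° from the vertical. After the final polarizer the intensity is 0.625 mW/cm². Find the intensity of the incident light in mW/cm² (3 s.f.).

Unpolarized light through the first polarizer → I₁ = ½ I₀, now polarized at 43°.
I₂ = I₁ cos²(-28° − 43°) = 0.5 I₀ · cos²(71°) = 0.053 I₀.
I₃ = I₂ cos²(35° + 28°) = 0.053 I₀ · cos²(63°) = 0.01092 I₀.
So 0.625 mW/cm² = 0.01092 I₀, giving I₀ = 0.625/0.01092 = 57.22 mW/cm².

I₀ ≈ 57.2 mW/cm²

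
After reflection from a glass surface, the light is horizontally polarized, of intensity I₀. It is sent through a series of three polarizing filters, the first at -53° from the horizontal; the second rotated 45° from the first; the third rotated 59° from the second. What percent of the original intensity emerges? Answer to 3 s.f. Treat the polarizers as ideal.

By Malus's law, I₁ = I₀ cos²(-53° − 0°) = I₀ cos²(53°) = 0.3622 I₀.
I₂ = I₁ cos²(45°) = 0.3622 · 0.5 I₀ = 0.1811 I₀.
I₃ = I₂ cos²(59°) = 0.1811 · 0.2653 I₀ = 0.04804 I₀.
That is 4.804% of the incident intensity.

≈ 4.80%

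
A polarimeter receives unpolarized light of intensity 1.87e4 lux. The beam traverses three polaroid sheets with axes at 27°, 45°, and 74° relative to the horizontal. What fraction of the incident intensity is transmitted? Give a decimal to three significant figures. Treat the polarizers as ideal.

I/I₀ ≈ 0.346

Unpolarized light through the first polarizer → I₁ = 1.87e4 lux/2 = 9350 lux, polarized at 27°.
I₂ = I₁ · cos²(18°) = 9350 · 0.9045 = 8457 lux.
I₃ = I₂ · cos²(29°) = 8457 · 0.765 = 6469 lux.
Transmitted fraction = 0.346.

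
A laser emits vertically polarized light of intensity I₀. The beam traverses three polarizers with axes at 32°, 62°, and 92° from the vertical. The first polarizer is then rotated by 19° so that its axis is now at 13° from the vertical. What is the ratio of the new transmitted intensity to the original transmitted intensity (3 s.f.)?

Before rotation:
I₁ = I₀ cos²(32° − 0°) = I₀ cos²(32°) = 0.7192 I₀.
I₂ = I₁ cos²(62° − 32°) = 0.7192 I₀ · cos²(30°) = 0.5394 I₀.
I₃ = I₂ cos²(92° − 62°) = 0.5394 I₀ · cos²(30°) = 0.4045 I₀.
After rotation:
I₁ = I₀ cos²(13° − 0°) = I₀ cos²(13°) = 0.9494 I₀.
I₂ = I₁ cos²(62° − 13°) = 0.9494 I₀ · cos²(49°) = 0.4086 I₀.
I₃ = I₂ cos²(92° − 62°) = 0.4086 I₀ · cos²(30°) = 0.3065 I₀.
Ratio = 0.3065 / 0.4045 = 0.7576.

I_new/I_old ≈ 0.758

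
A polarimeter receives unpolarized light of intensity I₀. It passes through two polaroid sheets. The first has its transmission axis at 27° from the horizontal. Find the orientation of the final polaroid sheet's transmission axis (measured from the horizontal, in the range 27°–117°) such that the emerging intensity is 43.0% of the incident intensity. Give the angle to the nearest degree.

Unpolarized light through the first polarizer → I₁ = ½ I₀, now polarized at 27°.
Need I₂/I₀ = 0.43, so cos²(θ − 27°) = 0.43 / 0.5 = 0.86.
θ − 27° = arccos(√0.86) = 22.0°, giving θ ≈ 27 + 22.0 = 49.0°.

θ ≈ 49°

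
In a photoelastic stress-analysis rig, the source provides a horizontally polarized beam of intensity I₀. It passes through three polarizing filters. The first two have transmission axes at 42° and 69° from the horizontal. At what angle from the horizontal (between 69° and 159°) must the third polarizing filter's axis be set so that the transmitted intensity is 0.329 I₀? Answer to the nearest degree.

θ ≈ 99°

By Malus's law, I₁ = I₀ cos²(42° − 0°) = I₀ cos²(42°) = 0.5523 I₀.
I₂ = I₁ cos²(69° − 42°) = 0.5523 I₀ · cos²(27°) = 0.4384 I₀.
Need I₃/I₀ = 0.329, so cos²(θ − 69°) = 0.329 / 0.4384 = 0.7504.
θ − 69° = arccos(√0.7504) = 30.0°, giving θ ≈ 69 + 30.0 = 99.0°.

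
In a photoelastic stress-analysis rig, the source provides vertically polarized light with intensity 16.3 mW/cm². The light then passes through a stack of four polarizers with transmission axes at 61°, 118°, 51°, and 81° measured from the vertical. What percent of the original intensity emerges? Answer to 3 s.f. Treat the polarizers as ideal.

By Malus's law, I₁ = 16.3 mW/cm² · cos²(61°) = 3.831 mW/cm².
I₂ = I₁ · cos²(57°) = 3.831 · 0.2966 = 1.136 mW/cm².
I₃ = I₂ · cos²(67°) = 1.136 · 0.1527 = 0.1735 mW/cm².
I₄ = I₃ · cos²(30°) = 0.1735 · 0.75 = 0.1301 mW/cm².
That is 0.7983% of the incident intensity.

≈ 0.798%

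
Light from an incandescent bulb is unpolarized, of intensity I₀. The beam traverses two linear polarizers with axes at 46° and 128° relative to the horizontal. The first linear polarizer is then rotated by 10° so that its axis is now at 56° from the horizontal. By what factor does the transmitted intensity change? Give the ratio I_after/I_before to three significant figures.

I_new/I_old ≈ 4.93

Before rotation:
Unpolarized light through the first polarizer → I₁ = ½ I₀, now polarized at 46°.
I₂ = I₁ cos²(128° − 46°) = 0.5 I₀ · cos²(82°) = 0.009685 I₀.
After rotation:
Unpolarized light through the first polarizer → I₁ = ½ I₀, now polarized at 56°.
I₂ = I₁ cos²(128° − 56°) = 0.5 I₀ · cos²(72°) = 0.04775 I₀.
Ratio = 0.04775 / 0.009685 = 4.93.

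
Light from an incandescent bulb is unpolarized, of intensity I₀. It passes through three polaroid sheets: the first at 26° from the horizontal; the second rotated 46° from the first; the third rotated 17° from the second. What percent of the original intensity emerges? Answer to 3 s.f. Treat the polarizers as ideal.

Unpolarized light through the first polarizer → I₁ = ½ I₀, now polarized at 26°.
I₂ = I₁ cos²(46°) = 0.5 · 0.4826 I₀ = 0.2413 I₀.
I₃ = I₂ cos²(17°) = 0.2413 · 0.9145 I₀ = 0.2207 I₀.
That is 22.07% of the incident intensity.

≈ 22.1%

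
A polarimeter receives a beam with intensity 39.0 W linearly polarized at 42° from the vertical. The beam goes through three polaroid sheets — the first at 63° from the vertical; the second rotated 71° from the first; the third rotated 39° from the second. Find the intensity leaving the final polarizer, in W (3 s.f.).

I₁ = 39.0 W · cos²(21°) = 33.99 W.
I₂ = I₁ · cos²(71°) = 33.99 · 0.106 = 3.603 W.
I₃ = I₂ · cos²(39°) = 3.603 · 0.604 = 2.176 W.

I ≈ 2.18 W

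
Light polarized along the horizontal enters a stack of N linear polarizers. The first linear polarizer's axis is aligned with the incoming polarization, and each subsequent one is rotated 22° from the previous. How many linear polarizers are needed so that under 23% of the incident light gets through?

N = 11

First polarizer is aligned with the polarization: full transmission.
Each further stage multiplies by cos²(22°) = 0.8597.
After N polarizers: T = 0.8597^(N−1). Require T < 0.23 ⇒ N−1 > ln(0.23)/ln(0.8597) = 9.72, so N−1 ≥ 10 and N = 11.
Check: N=11 gives T = 0.2205 < 0.23; N=10 gives T = 0.2564.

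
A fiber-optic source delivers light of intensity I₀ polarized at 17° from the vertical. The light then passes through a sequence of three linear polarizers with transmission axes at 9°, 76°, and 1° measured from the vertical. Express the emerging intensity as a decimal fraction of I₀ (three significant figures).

I₁ = I₀ cos²(9° − 17°) = I₀ cos²(8°) = 0.9806 I₀.
I₂ = I₁ cos²(76° − 9°) = 0.9806 I₀ · cos²(67°) = 0.1497 I₀.
I₃ = I₂ cos²(1° − 76°) = 0.1497 I₀ · cos²(75°) = 0.01003 I₀.
Transmitted fraction = 0.01003.

≈ 0.0100 I₀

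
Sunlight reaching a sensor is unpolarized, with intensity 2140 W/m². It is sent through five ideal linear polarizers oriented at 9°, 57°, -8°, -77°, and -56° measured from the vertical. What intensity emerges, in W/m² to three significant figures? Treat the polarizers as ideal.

I ≈ 9.58 W/m²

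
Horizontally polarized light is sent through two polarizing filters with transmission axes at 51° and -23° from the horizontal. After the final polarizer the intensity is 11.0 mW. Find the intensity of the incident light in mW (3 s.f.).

By Malus's law, I₁ = I₀ cos²(51° − 0°) = I₀ cos²(51°) = 0.396 I₀.
I₂ = I₁ cos²(-23° − 51°) = 0.396 I₀ · cos²(74°) = 0.03009 I₀.
So 11.0 mW = 0.03009 I₀, giving I₀ = 11.0/0.03009 = 365.6 mW.

I₀ ≈ 366 mW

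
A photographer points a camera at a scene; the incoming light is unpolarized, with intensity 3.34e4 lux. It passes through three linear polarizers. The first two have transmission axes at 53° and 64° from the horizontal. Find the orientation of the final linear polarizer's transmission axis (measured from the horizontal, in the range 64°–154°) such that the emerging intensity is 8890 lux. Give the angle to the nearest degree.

θ ≈ 106°

Unpolarized light through the first polarizer → I₁ = ½ I₀, now polarized at 53°.
I₂ = I₁ cos²(64° − 53°) = 0.5 I₀ · cos²(11°) = 0.4818 I₀.
Target fraction: 8890 / 3.34e4 lux = 0.2662 of I₀.
Need I₃/I₀ = 0.2662, so cos²(θ − 64°) = 0.2662 / 0.4818 = 0.5524.
θ − 64° = arccos(√0.5524) = 42.0°, giving θ ≈ 64 + 42.0 = 106.0°.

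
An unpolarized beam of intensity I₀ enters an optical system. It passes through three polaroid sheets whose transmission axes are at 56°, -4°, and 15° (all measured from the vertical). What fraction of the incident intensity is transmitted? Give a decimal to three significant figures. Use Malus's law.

Unpolarized light through the first polarizer → I₁ = ½ I₀, now polarized at 56°.
I₂ = I₁ cos²(-4° − 56°) = 0.5 I₀ · cos²(60°) = 0.125 I₀.
I₃ = I₂ cos²(15° + 4°) = 0.125 I₀ · cos²(19°) = 0.1118 I₀.
Transmitted fraction = 0.1118.

≈ 0.112 I₀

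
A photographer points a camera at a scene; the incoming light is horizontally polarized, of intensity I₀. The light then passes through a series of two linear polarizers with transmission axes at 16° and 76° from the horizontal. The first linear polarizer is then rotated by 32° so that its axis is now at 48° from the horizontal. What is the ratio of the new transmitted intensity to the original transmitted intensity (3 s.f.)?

Before rotation:
I₁ = I₀ cos²(16° − 0°) = I₀ cos²(16°) = 0.924 I₀.
I₂ = I₁ cos²(76° − 16°) = 0.924 I₀ · cos²(60°) = 0.231 I₀.
After rotation:
I₁ = I₀ cos²(48° − 0°) = I₀ cos²(48°) = 0.4477 I₀.
I₂ = I₁ cos²(76° − 48°) = 0.4477 I₀ · cos²(28°) = 0.3491 I₀.
Ratio = 0.3491 / 0.231 = 1.511.

I_new/I_old ≈ 1.51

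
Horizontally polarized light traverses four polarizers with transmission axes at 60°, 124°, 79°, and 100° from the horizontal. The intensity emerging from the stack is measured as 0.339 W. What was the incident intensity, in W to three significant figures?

I₀ ≈ 16.2 W

I₁ = I₀ cos²(60° − 0°) = I₀ cos²(60°) = 0.25 I₀.
I₂ = I₁ cos²(124° − 60°) = 0.25 I₀ · cos²(64°) = 0.04804 I₀.
I₃ = I₂ cos²(79° − 124°) = 0.04804 I₀ · cos²(45°) = 0.02402 I₀.
I₄ = I₃ cos²(100° − 79°) = 0.02402 I₀ · cos²(21°) = 0.02094 I₀.
So 0.339 W = 0.02094 I₀, giving I₀ = 0.339/0.02094 = 16.19 W.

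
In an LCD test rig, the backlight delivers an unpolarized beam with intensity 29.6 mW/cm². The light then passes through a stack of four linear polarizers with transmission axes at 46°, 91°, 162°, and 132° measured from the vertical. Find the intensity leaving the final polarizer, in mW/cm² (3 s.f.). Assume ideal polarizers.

Unpolarized light through the first polarizer → I₁ = 29.6 mW/cm²/2 = 14.8 mW/cm², polarized at 46°.
I₂ = I₁ · cos²(45°) = 14.8 · 0.5 = 7.4 mW/cm².
I₃ = I₂ · cos²(71°) = 7.4 · 0.106 = 0.7844 mW/cm².
I₄ = I₃ · cos²(30°) = 0.7844 · 0.75 = 0.5883 mW/cm².

I ≈ 0.588 mW/cm²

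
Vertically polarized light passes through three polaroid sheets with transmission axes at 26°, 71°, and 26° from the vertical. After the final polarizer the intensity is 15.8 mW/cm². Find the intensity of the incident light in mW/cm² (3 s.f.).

I₁ = I₀ cos²(26° − 0°) = I₀ cos²(26°) = 0.8078 I₀.
I₂ = I₁ cos²(71° − 26°) = 0.8078 I₀ · cos²(45°) = 0.4039 I₀.
I₃ = I₂ cos²(26° − 71°) = 0.4039 I₀ · cos²(45°) = 0.202 I₀.
So 15.8 mW/cm² = 0.202 I₀, giving I₀ = 15.8/0.202 = 78.23 mW/cm².

I₀ ≈ 78.2 mW/cm²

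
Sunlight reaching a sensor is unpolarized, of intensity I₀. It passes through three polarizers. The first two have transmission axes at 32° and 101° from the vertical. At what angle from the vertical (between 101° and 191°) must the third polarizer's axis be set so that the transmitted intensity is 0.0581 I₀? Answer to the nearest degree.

Unpolarized light through the first polarizer → I₁ = ½ I₀, now polarized at 32°.
I₂ = I₁ cos²(101° − 32°) = 0.5 I₀ · cos²(69°) = 0.06421 I₀.
Need I₃/I₀ = 0.0581, so cos²(θ − 101°) = 0.0581 / 0.06421 = 0.9048.
θ − 101° = arccos(√0.9048) = 18.0°, giving θ ≈ 101 + 18.0 = 119.0°.

θ ≈ 119°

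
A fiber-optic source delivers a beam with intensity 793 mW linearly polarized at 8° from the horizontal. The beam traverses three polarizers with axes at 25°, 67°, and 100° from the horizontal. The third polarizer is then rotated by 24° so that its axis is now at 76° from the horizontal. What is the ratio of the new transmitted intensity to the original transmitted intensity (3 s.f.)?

Before rotation:
I₁ = I₀ cos²(25° − 8°) = I₀ cos²(17°) = 0.9145 I₀.
I₂ = I₁ cos²(67° − 25°) = 0.9145 I₀ · cos²(42°) = 0.5051 I₀.
I₃ = I₂ cos²(100° − 67°) = 0.5051 I₀ · cos²(33°) = 0.3552 I₀.
After rotation:
I₁ = I₀ cos²(25° − 8°) = I₀ cos²(17°) = 0.9145 I₀.
I₂ = I₁ cos²(67° − 25°) = 0.9145 I₀ · cos²(42°) = 0.5051 I₀.
I₃ = I₂ cos²(76° − 67°) = 0.5051 I₀ · cos²(9°) = 0.4927 I₀.
Ratio = 0.4927 / 0.3552 = 1.387.

I_new/I_old ≈ 1.39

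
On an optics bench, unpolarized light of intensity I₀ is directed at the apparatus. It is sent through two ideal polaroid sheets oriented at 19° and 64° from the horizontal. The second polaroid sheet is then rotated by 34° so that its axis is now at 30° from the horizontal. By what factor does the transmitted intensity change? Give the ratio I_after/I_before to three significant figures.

Before rotation:
Unpolarized light through the first polarizer → I₁ = ½ I₀, now polarized at 19°.
I₂ = I₁ cos²(64° − 19°) = 0.5 I₀ · cos²(45°) = 0.25 I₀.
After rotation:
Unpolarized light through the first polarizer → I₁ = ½ I₀, now polarized at 19°.
I₂ = I₁ cos²(30° − 19°) = 0.5 I₀ · cos²(11°) = 0.4818 I₀.
Ratio = 0.4818 / 0.25 = 1.927.

I_new/I_old ≈ 1.93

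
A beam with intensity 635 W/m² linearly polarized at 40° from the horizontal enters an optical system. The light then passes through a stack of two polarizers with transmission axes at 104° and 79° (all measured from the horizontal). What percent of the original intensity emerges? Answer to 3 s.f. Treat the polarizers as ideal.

≈ 15.8%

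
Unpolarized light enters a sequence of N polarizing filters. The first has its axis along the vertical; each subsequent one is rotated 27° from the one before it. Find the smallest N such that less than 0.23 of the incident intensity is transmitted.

N = 5

First polarizer halves the unpolarized light: factor 1/2.
Each further stage multiplies by cos²(27°) = 0.7939.
After N polarizers: T = 0.5·0.7939^(N−1). Require T < 0.23 ⇒ N−1 > ln(0.23/0.5)/ln(0.7939) = 3.36, so N−1 ≥ 4 and N = 5.
Check: N=5 gives T = 0.1986 < 0.23; N=4 gives T = 0.2502.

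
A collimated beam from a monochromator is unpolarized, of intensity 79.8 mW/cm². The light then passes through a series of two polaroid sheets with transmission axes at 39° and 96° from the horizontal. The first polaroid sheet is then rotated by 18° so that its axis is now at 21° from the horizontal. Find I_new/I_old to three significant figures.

I_new/I_old ≈ 0.226

Before rotation:
Unpolarized light through the first polarizer → I₁ = ½ I₀, now polarized at 39°.
I₂ = I₁ cos²(96° − 39°) = 0.5 I₀ · cos²(57°) = 0.1483 I₀.
After rotation:
Unpolarized light through the first polarizer → I₁ = ½ I₀, now polarized at 21°.
I₂ = I₁ cos²(96° − 21°) = 0.5 I₀ · cos²(75°) = 0.03349 I₀.
Ratio = 0.03349 / 0.1483 = 0.2258.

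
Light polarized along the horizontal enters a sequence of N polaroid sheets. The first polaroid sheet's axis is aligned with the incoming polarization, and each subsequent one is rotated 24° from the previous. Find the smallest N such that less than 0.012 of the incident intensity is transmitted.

First polarizer is aligned with the polarization: full transmission.
Each further stage multiplies by cos²(24°) = 0.8346.
After N polarizers: T = 0.8346^(N−1). Require T < 0.012 ⇒ N−1 > ln(0.012)/ln(0.8346) = 24.46, so N−1 ≥ 25 and N = 26.
Check: N=26 gives T = 0.01088 < 0.012; N=25 gives T = 0.01303.

N = 26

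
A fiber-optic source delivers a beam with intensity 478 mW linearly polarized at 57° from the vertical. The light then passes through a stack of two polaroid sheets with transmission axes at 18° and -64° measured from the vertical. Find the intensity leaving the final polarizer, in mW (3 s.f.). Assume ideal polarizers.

I₁ = 478 mW · cos²(39°) = 288.7 mW.
I₂ = I₁ · cos²(82°) = 288.7 · 0.01937 = 5.592 mW.

I ≈ 5.59 mW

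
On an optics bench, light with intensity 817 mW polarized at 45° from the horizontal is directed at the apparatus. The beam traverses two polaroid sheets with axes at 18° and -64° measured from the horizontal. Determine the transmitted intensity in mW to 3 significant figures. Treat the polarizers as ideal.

I ≈ 12.6 mW

By Malus's law, I₁ = 817 mW · cos²(27°) = 648.6 mW.
I₂ = I₁ · cos²(82°) = 648.6 · 0.01937 = 12.56 mW.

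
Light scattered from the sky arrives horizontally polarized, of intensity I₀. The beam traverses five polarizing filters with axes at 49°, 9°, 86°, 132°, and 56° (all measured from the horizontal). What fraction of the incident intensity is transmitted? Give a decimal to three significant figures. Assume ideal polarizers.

By Malus's law, I₁ = I₀ cos²(49° − 0°) = I₀ cos²(49°) = 0.4304 I₀.
I₂ = I₁ cos²(9° − 49°) = 0.4304 I₀ · cos²(40°) = 0.2526 I₀.
I₃ = I₂ cos²(86° − 9°) = 0.2526 I₀ · cos²(77°) = 0.01278 I₀.
I₄ = I₃ cos²(132° − 86°) = 0.01278 I₀ · cos²(46°) = 0.006168 I₀.
I₅ = I₄ cos²(56° − 132°) = 0.006168 I₀ · cos²(76°) = 0.000361 I₀.
Transmitted fraction = 0.000361.

≈ 0.000361 I₀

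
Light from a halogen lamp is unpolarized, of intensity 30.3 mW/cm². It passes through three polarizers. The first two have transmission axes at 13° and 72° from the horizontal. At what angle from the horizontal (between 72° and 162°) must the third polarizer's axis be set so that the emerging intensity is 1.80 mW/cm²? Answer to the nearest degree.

θ ≈ 120°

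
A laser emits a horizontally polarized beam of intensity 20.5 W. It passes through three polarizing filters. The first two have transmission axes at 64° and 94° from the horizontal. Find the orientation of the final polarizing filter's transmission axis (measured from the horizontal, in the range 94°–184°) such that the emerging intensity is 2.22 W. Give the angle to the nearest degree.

θ ≈ 124°

By Malus's law, I₁ = I₀ cos²(64° − 0°) = I₀ cos²(64°) = 0.1922 I₀.
I₂ = I₁ cos²(94° − 64°) = 0.1922 I₀ · cos²(30°) = 0.1441 I₀.
Target fraction: 2.22 / 20.5 W = 0.1083 of I₀.
Need I₃/I₀ = 0.1083, so cos²(θ − 94°) = 0.1083 / 0.1441 = 0.7514.
θ − 94° = arccos(√0.7514) = 29.9°, giving θ ≈ 94 + 29.9 = 123.9°.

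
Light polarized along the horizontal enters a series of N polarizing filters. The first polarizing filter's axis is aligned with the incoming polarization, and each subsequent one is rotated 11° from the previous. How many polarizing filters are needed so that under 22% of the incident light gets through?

N = 42

First polarizer is aligned with the polarization: full transmission.
Each further stage multiplies by cos²(11°) = 0.9636.
After N polarizers: T = 0.9636^(N−1). Require T < 0.22 ⇒ N−1 > ln(0.22)/ln(0.9636) = 40.83, so N−1 ≥ 41 and N = 42.
Check: N=42 gives T = 0.2186 < 0.22; N=41 gives T = 0.2268.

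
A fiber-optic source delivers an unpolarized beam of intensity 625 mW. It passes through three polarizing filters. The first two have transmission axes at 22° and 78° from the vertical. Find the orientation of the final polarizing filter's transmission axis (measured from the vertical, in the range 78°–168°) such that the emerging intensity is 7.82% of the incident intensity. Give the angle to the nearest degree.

θ ≈ 123°

Unpolarized light through the first polarizer → I₁ = ½ I₀, now polarized at 22°.
I₂ = I₁ cos²(78° − 22°) = 0.5 I₀ · cos²(56°) = 0.1563 I₀.
Need I₃/I₀ = 0.0782, so cos²(θ − 78°) = 0.0782 / 0.1563 = 0.5002.
θ − 78° = arccos(√0.5002) = 45.0°, giving θ ≈ 78 + 45.0 = 123.0°.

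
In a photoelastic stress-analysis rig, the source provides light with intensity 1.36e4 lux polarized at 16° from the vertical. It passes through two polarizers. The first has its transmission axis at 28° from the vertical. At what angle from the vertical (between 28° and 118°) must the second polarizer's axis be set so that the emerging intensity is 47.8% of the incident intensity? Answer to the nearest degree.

By Malus's law, I₁ = I₀ cos²(28° − 16°) = I₀ cos²(12°) = 0.9568 I₀.
Need I₂/I₀ = 0.478, so cos²(θ − 28°) = 0.478 / 0.9568 = 0.4996.
θ − 28° = arccos(√0.4996) = 45.0°, giving θ ≈ 28 + 45.0 = 73.0°.

θ ≈ 73°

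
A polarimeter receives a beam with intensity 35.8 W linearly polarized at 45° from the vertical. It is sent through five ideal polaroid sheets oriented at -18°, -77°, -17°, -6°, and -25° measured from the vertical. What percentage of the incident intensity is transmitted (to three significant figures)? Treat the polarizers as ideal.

I₁ = 35.8 W · cos²(63°) = 7.379 W.
I₂ = I₁ · cos²(59°) = 7.379 · 0.2653 = 1.957 W.
I₃ = I₂ · cos²(60°) = 1.957 · 0.25 = 0.4893 W.
I₄ = I₃ · cos²(11°) = 0.4893 · 0.9636 = 0.4715 W.
I₅ = I₄ · cos²(19°) = 0.4715 · 0.894 = 0.4215 W.
That is 1.177% of the incident intensity.

≈ 1.18%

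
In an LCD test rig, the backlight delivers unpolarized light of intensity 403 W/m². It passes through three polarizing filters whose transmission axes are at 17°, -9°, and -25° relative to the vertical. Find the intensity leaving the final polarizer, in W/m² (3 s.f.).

I ≈ 150 W/m²

Unpolarized light through the first polarizer → I₁ = 403 W/m²/2 = 201.5 W/m², polarized at 17°.
I₂ = I₁ · cos²(26°) = 201.5 · 0.8078 = 162.8 W/m².
I₃ = I₂ · cos²(16°) = 162.8 · 0.924 = 150.4 W/m².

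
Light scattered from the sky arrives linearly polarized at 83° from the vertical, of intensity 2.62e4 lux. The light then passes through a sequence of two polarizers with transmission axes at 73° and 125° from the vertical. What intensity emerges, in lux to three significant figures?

I ≈ 9630 lux

I₁ = 2.62e4 lux · cos²(10°) = 2.541e+04 lux.
I₂ = I₁ · cos²(52°) = 2.541e+04 · 0.379 = 9631 lux.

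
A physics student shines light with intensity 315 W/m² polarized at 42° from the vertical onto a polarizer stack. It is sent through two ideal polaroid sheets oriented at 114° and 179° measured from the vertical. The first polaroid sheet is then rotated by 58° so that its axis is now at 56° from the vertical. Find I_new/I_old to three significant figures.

Before rotation:
I₁ = I₀ cos²(114° − 42°) = I₀ cos²(72°) = 0.09549 I₀.
I₂ = I₁ cos²(179° − 114°) = 0.09549 I₀ · cos²(65°) = 0.01706 I₀.
After rotation:
I₁ = I₀ cos²(56° − 42°) = I₀ cos²(14°) = 0.9415 I₀.
Angle between axes 1 and 2: 57°. I₂ = 0.9415 I₀ · cos²(57°) = 0.2793 I₀.
Ratio = 0.2793 / 0.01706 = 16.37.

I_new/I_old ≈ 16.4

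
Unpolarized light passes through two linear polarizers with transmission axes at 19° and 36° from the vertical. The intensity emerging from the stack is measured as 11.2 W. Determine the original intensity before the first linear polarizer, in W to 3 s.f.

I₀ ≈ 24.5 W

Unpolarized light through the first polarizer → I₁ = ½ I₀, now polarized at 19°.
I₂ = I₁ cos²(36° − 19°) = 0.5 I₀ · cos²(17°) = 0.4573 I₀.
So 11.2 W = 0.4573 I₀, giving I₀ = 11.2/0.4573 = 24.49 W.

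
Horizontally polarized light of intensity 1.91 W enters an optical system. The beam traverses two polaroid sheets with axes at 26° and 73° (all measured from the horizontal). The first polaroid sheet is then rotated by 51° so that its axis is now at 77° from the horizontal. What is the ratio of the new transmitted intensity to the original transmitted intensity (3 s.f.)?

Before rotation:
I₁ = I₀ cos²(26° − 0°) = I₀ cos²(26°) = 0.8078 I₀.
I₂ = I₁ cos²(73° − 26°) = 0.8078 I₀ · cos²(47°) = 0.3757 I₀.
After rotation:
I₁ = I₀ cos²(77° − 0°) = I₀ cos²(77°) = 0.0506 I₀.
I₂ = I₁ cos²(73° − 77°) = 0.0506 I₀ · cos²(4°) = 0.05036 I₀.
Ratio = 0.05036 / 0.3757 = 0.134.

I_new/I_old ≈ 0.134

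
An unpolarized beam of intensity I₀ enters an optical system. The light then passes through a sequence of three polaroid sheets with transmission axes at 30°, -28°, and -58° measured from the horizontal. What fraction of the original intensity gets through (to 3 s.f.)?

≈ 0.105 I₀

Unpolarized light through the first polarizer → I₁ = ½ I₀, now polarized at 30°.
I₂ = I₁ cos²(-28° − 30°) = 0.5 I₀ · cos²(58°) = 0.1404 I₀.
I₃ = I₂ cos²(-58° + 28°) = 0.1404 I₀ · cos²(30°) = 0.1053 I₀.
Transmitted fraction = 0.1053.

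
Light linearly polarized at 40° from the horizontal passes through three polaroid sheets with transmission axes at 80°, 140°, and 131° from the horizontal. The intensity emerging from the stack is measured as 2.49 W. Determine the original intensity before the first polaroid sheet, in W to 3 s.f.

I₁ = I₀ cos²(80° − 40°) = I₀ cos²(40°) = 0.5868 I₀.
I₂ = I₁ cos²(140° − 80°) = 0.5868 I₀ · cos²(60°) = 0.1467 I₀.
I₃ = I₂ cos²(131° − 140°) = 0.1467 I₀ · cos²(9°) = 0.1431 I₀.
So 2.49 W = 0.1431 I₀, giving I₀ = 2.49/0.1431 = 17.4 W.

I₀ ≈ 17.4 W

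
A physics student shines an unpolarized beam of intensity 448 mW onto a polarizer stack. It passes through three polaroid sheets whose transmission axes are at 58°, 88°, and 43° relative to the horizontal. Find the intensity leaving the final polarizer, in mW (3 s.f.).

Unpolarized light through the first polarizer → I₁ = 448 mW/2 = 224 mW, polarized at 58°.
I₂ = I₁ · cos²(30°) = 224 · 0.75 = 168 mW.
I₃ = I₂ · cos²(45°) = 168 · 0.5 = 84 mW.

I ≈ 84.0 mW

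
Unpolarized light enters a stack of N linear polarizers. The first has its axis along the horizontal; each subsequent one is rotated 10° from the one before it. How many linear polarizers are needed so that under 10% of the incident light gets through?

First polarizer halves the unpolarized light: factor 1/2.
Each further stage multiplies by cos²(10°) = 0.9698.
After N polarizers: T = 0.5·0.9698^(N−1). Require T < 0.10 ⇒ N−1 > ln(0.10/0.5)/ln(0.9698) = 52.57, so N−1 ≥ 53 and N = 54.
Check: N=54 gives T = 0.09868 < 0.10; N=53 gives T = 0.1017.

N = 54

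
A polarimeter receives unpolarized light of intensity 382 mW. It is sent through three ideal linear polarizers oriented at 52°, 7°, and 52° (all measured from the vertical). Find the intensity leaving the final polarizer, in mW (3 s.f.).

Unpolarized light through the first polarizer → I₁ = 382 mW/2 = 191 mW, polarized at 52°.
I₂ = I₁ · cos²(45°) = 191 · 0.5 = 95.5 mW.
I₃ = I₂ · cos²(45°) = 95.5 · 0.5 = 47.75 mW.

I ≈ 47.8 mW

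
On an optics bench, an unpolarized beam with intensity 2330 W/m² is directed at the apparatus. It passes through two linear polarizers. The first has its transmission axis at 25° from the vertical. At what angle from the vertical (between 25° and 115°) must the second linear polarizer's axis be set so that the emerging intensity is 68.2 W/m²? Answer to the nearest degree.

θ ≈ 101°

Unpolarized light through the first polarizer → I₁ = ½ I₀, now polarized at 25°.
Target fraction: 68.2 / 2330 W/m² = 0.02927 of I₀.
Need I₂/I₀ = 0.02927, so cos²(θ − 25°) = 0.02927 / 0.5 = 0.05854.
θ − 25° = arccos(√0.05854) = 76.0°, giving θ ≈ 25 + 76.0 = 101.0°.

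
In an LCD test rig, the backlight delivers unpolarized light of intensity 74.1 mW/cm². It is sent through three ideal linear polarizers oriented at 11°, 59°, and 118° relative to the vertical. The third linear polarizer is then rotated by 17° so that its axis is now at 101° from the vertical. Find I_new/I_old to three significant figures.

I_new/I_old ≈ 2.08

Before rotation:
Unpolarized light through the first polarizer → I₁ = ½ I₀, now polarized at 11°.
I₂ = I₁ cos²(59° − 11°) = 0.5 I₀ · cos²(48°) = 0.2239 I₀.
I₃ = I₂ cos²(118° − 59°) = 0.2239 I₀ · cos²(59°) = 0.05938 I₀.
After rotation:
Unpolarized light through the first polarizer → I₁ = ½ I₀, now polarized at 11°.
I₂ = I₁ cos²(59° − 11°) = 0.5 I₀ · cos²(48°) = 0.2239 I₀.
I₃ = I₂ cos²(101° − 59°) = 0.2239 I₀ · cos²(42°) = 0.1236 I₀.
Ratio = 0.1236 / 0.05938 = 2.082.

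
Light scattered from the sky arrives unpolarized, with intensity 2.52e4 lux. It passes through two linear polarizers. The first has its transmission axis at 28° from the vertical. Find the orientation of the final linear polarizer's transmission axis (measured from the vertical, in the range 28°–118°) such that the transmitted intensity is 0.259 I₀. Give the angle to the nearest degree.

θ ≈ 72°

Unpolarized light through the first polarizer → I₁ = ½ I₀, now polarized at 28°.
Need I₂/I₀ = 0.259, so cos²(θ − 28°) = 0.259 / 0.5 = 0.518.
θ − 28° = arccos(√0.518) = 44.0°, giving θ ≈ 28 + 44.0 = 72.0°.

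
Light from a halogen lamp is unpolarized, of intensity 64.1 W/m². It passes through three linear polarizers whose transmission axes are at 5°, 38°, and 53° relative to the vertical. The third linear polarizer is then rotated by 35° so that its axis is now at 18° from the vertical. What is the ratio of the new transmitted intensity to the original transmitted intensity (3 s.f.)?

Before rotation:
Unpolarized light through the first polarizer → I₁ = ½ I₀, now polarized at 5°.
I₂ = I₁ cos²(38° − 5°) = 0.5 I₀ · cos²(33°) = 0.3517 I₀.
I₃ = I₂ cos²(53° − 38°) = 0.3517 I₀ · cos²(15°) = 0.3281 I₀.
After rotation:
Unpolarized light through the first polarizer → I₁ = ½ I₀, now polarized at 5°.
I₂ = I₁ cos²(38° − 5°) = 0.5 I₀ · cos²(33°) = 0.3517 I₀.
I₃ = I₂ cos²(18° − 38°) = 0.3517 I₀ · cos²(20°) = 0.3105 I₀.
Ratio = 0.3105 / 0.3281 = 0.9464.

I_new/I_old ≈ 0.946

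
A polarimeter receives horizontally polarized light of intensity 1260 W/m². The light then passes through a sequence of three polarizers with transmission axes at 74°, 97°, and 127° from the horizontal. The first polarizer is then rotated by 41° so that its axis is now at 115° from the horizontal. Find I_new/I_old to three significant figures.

I_new/I_old ≈ 2.51

Before rotation:
I₁ = I₀ cos²(74° − 0°) = I₀ cos²(74°) = 0.07598 I₀.
I₂ = I₁ cos²(97° − 74°) = 0.07598 I₀ · cos²(23°) = 0.06438 I₀.
I₃ = I₂ cos²(127° − 97°) = 0.06438 I₀ · cos²(30°) = 0.04828 I₀.
After rotation:
I₁ = I₀ cos²(115° − 0°) = I₀ cos²(65°) = 0.1786 I₀.
I₂ = I₁ cos²(97° − 115°) = 0.1786 I₀ · cos²(18°) = 0.1616 I₀.
I₃ = I₂ cos²(127° − 97°) = 0.1616 I₀ · cos²(30°) = 0.1212 I₀.
Ratio = 0.1212 / 0.04828 = 2.509.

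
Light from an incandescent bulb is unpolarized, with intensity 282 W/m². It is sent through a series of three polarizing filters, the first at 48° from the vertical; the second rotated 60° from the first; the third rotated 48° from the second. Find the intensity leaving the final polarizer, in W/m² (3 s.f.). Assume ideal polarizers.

Unpolarized light through the first polarizer → I₁ = 282 W/m²/2 = 141 W/m², polarized at 48°.
I₂ = I₁ · cos²(60°) = 141 · 0.25 = 35.25 W/m².
I₃ = I₂ · cos²(48°) = 35.25 · 0.4477 = 15.78 W/m².

I ≈ 15.8 W/m²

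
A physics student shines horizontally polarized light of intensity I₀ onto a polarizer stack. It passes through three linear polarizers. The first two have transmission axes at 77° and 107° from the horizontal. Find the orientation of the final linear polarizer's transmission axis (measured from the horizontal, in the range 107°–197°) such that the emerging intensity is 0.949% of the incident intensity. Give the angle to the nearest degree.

θ ≈ 167°

I₁ = I₀ cos²(77° − 0°) = I₀ cos²(77°) = 0.0506 I₀.
I₂ = I₁ cos²(107° − 77°) = 0.0506 I₀ · cos²(30°) = 0.03795 I₀.
Need I₃/I₀ = 0.00949, so cos²(θ − 107°) = 0.00949 / 0.03795 = 0.2501.
θ − 107° = arccos(√0.2501) = 60.0°, giving θ ≈ 107 + 60.0 = 167.0°.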